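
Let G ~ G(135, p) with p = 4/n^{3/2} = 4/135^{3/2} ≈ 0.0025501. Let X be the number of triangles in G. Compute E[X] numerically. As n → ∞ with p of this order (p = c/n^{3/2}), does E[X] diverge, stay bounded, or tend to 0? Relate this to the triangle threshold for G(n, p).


Number of potential triangles: C(135, 3) = 400995.
Each occurs with probability p³ ≈ (0.0025501)³ ≈ 1.6583570e-08.
By linearity: E[X] = C(135, 3)·p³ ≈ 400995 · 1.6583570e-08 ≈ 0.00665.
Since α = 3/2 > 1, p = c/n^{3/2} = o(1/n) is below the triangle threshold p ~ 1/n. Asymptotically E[X] ~ (c³/6)·n^{3(1−α)} = (4³/6)·n^{-1.5} → 0, so by Markov's inequality G has no triangles w.h.p.

E[X] ≈ 0.00665; in regime p = Θ(1/n^{3/2}) E[X] tends to 0 (below the triangle threshold p ~ 1/n).


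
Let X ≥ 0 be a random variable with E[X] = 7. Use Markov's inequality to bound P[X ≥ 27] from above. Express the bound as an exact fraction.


μ = E[X] = 7, a = 27.
Markov: P[X ≥ 27] ≤ μ/a = (7)/27 = 7/27.
Numerically: ≈ 0.259.
(Since a = 27 > μ = 7.000, the bound 7/27 is < 1 and informative.)

P[X ≥ 27] ≤ 7/27 ≈ 0.259.


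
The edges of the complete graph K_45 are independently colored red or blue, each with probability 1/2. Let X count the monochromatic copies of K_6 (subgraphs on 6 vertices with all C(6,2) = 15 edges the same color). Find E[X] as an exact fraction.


Let X = Σ_S X_S over the C(45, 6) = 8145060 subsets S of size 6, where X_S = 1 if the K_6 on S is monochromatic.
For a fixed S, the K_6 on S has C(6, 2) = 15 edges. P[all 15 edges red] = (1/2)^15, and likewise for blue, so P[monochromatic] = 2·(1/2)^15 = 2^{1 − 15} = 1/16384.
By linearity: E[X] = C(45, 6) · 2^{1 − 15} = 8145060 · 1/16384 = 2036265/4096.
Numerically: E[X] ≈ 497.135010.

E[X] = C(45,6)·2^(1−C(6,2)) = 2036265/4096 ≈ 497.135010.


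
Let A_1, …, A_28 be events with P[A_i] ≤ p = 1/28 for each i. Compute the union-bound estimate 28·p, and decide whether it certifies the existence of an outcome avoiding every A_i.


Union bound: P[∪_{i=1}^{28} A_i] ≤ Σ_i P[A_i] ≤ 28·p = 28·(1/28) = 1.
Numerically: 1 ≈ 1.000000.
Is 1 < 1? NO.
Since the bound 1 is ≥ 1, the union bound is uninformative here; it does NOT by itself certify existence.

28·p = 1 ≈ 1.000000; existence NOT certified by the union bound.


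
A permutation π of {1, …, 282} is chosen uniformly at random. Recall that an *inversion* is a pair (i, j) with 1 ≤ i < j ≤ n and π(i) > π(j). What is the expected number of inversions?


Write X = Σ X_I over the C(282, 2) = 39621 pairs i < j, with X_I the indicator of one inversion.
There are 39621 indicators.
For each fixed pair i < j, the values π(i) and π(j) are two distinct elements of {1, …, 282} in uniformly random order; by symmetry P[π(i) > π(j)] = 1/2.
By linearity: E[X] = 39621 · (1/2) = C(282, 2) · (1/2) = 39621/2 = 39621/2 ≈ 19810.50000.

E[X] = 39621/2 = 19810.50000.


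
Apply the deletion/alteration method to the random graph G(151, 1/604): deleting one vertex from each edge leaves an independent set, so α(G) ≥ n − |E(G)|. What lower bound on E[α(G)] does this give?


E[|E(G)|] = C(151, 2)·p = 11325 · (1/604) = 75/4.
E[α(G)] ≥ n − E[|E(G)|] = 151 − 75/4 = 529/4.
Numerically: ≈ 132.250000.
(This is only a lower bound; the true E[α(G)] may be larger.)

E[α(G)] ≥ 529/4 ≈ 132.250000.


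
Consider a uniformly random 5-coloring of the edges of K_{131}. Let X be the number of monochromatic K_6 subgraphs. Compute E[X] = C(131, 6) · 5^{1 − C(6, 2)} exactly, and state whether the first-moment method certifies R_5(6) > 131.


E[X] = C(131, 6) · 5^{1 − 15} = 6249655776 · 5^{−14} = 6249655776/6103515625.
As a reduced fraction: E[X] = 6249655776/6103515625 ≈ 1.024.
Is E[X] < 1? NO.
Since E[X] ≥ 1, the first-moment bound is inconclusive at n = 131; it does NOT by itself certify R_5(6) > 131.

E[X] = 6249655776/6103515625 ≈ 1.024; E[X] ≥ 1; first-moment method inconclusive here.


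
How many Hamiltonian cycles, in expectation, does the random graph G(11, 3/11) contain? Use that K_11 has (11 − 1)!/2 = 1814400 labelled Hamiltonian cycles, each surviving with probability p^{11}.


K_11 has (11 − 1)!/2 = 1814400 labelled Hamiltonian cycles.
For each such Hamiltonian cycle H, let X_H = 1 if all 11 edges of H are present in G. Then P[X_H = 1] = p^{11} = (3/11)^{11} = 177147/285311670611.
By linearity: E[X] = Σ_H E[X_H] = 1814400 · p^{11} = 1814400 · 177147/285311670611 = 321415516800/285311670611.
Numerically: E[X] ≈ 1.12654.

E[X] = 1814400 · (3/11)^{11} = 321415516800/285311670611 ≈ 1.12654.


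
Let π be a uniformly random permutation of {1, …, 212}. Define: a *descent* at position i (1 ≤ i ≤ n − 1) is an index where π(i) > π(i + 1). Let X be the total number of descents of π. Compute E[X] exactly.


Write X = Σ X_I over i = 1, …, 211, with X_I the indicator of one descent.
There are 211 indicators.
For each fixed i, the pair (π(i), π(i+1)) is a uniformly random ordered pair of distinct values from {1, …, 212}; by symmetry P[π(i) > π(i+1)] = 1/2.
By linearity: E[X] = 211 · (1/2) = (212 − 1) · (1/2) = 211/2 ≈ 105.500.

E[X] = 211/2 = 105.500.


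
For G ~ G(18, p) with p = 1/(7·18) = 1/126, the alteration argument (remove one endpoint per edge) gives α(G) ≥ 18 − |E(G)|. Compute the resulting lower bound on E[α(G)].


E[|E(G)|] = C(18, 2)·p = 153 · (1/126) = 17/14.
E[α(G)] ≥ n − E[|E(G)|] = 18 − 17/14 = 235/14.
Numerically: ≈ 16.785714.
(This is only a lower bound; the true E[α(G)] may be larger.)

E[α(G)] ≥ 235/14 ≈ 16.785714.


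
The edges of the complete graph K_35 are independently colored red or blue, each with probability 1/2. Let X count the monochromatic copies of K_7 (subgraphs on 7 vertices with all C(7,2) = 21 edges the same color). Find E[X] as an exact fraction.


Let X = Σ_S X_S over the C(35, 7) = 6724520 subsets S of size 7, where X_S = 1 if the K_7 on S is monochromatic.
For a fixed S, the K_7 on S has C(7, 2) = 21 edges. P[all 21 edges red] = (1/2)^21, and likewise for blue, so P[monochromatic] = 2·(1/2)^21 = 2^{1 − 21} = 1/1048576.
Summing: E[X] = C(35, 7) · 2^{1 − 21} = 6724520 · 1/1048576 = 840565/131072.
Numerically: E[X] ≈ 6.4130.

E[X] = C(35,7)·2^(1−C(7,2)) = 840565/131072 ≈ 6.4130.


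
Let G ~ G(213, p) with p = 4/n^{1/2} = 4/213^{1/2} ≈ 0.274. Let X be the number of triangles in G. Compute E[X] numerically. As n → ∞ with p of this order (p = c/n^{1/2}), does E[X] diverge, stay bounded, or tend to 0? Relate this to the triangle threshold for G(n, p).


Number of potential triangles: C(213, 3) = 1587986.
Each occurs with probability p³ ≈ (0.274)³ ≈ 2.05878e-02.
By linearity: E[X] = C(213, 3)·p³ ≈ 1587986 · 2.05878e-02 ≈ 32693.185.
Since α = 1/2 < 1, p = c/n^{1/2} ≫ 1/n is above the triangle threshold p ~ 1/n. Asymptotically E[X] ~ (c³/6)·n^{3(1−α)} = (4³/6)·n^{1.5} → ∞; triangles are abundant w.h.p.

E[X] ≈ 32693.185; in regime p = Θ(1/n^{1/2}) E[X] diverges (above the triangle threshold p ~ 1/n).


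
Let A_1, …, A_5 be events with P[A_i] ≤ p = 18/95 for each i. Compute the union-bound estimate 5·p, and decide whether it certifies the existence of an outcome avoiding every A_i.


Union bound: P[∪_{i=1}^{5} A_i] ≤ Σ_i P[A_i] ≤ 5·p = 5·(18/95) = 18/19.
Numerically: 18/19 ≈ 0.947.
Is 18/19 < 1? YES.
Since P[∪ A_i] ≤ 18/19 < 1, the complement has P[∩ A_i^c] ≥ 1 − 18/19 = 1/19 > 0, so some outcome avoids every A_i.

5·p = 18/19 ≈ 0.947; existence CERTIFIED by the union bound.


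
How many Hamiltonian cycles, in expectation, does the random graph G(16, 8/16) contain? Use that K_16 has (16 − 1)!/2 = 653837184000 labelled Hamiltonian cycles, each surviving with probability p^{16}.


K_16 has (16 − 1)!/2 = 653837184000 labelled Hamiltonian cycles.
For each such Hamiltonian cycle H, let X_H = 1 if all 16 edges of H are present in G. Then P[X_H = 1] = p^{16} = (1/2)^{16} = 1/65536.
Summing the indicators: E[X] = Σ_H E[X_H] = 653837184000 · p^{16} = 653837184000 · 1/65536 = 638512875/64.
Numerically: E[X] ≈ 9.97676e+06.

E[X] = 653837184000 · (1/2)^{16} = 638512875/64 ≈ 9.97676e+06.


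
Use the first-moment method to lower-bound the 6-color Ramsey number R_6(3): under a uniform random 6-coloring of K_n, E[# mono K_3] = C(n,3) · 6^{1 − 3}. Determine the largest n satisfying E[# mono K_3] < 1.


We need C(n, 3) · 6^{1 − 3} < 1, i.e. C(n, 3) < 6^{3 − 1} = 36.
Check values of n near the boundary:
  n = 4: C(4, 3) = 4; 4 < 36? YES
  n = 5: C(5, 3) = 10; 10 < 36? YES
  n = 6: C(6, 3) = 20; 20 < 36? YES
  n = 7: C(7, 3) = 35; 35 < 36? YES
  n = 8: C(8, 3) = 56; 56 < 36? NO
  n = 9: C(9, 3) = 84; 84 < 36? NO
The largest n with C(n, 3) < 36 is n = 7 (where E[X] = 35/36 ≈ 0.9722). Hence R_6(3) > 7, i.e. R_6(3) ≥ 8.

Largest n = 7; hence R_6(3) > 7.


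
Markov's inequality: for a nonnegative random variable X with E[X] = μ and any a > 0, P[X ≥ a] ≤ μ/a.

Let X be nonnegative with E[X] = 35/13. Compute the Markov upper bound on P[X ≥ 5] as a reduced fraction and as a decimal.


μ = E[X] = 35/13, a = 5.
Markov: P[X ≥ 5] ≤ μ/a = (35/13)/5 = 7/13.
Numerically: ≈ 0.5385.
(Since a = 5 > μ = 2.6923, the bound 7/13 is < 1 and informative.)

P[X ≥ 5] ≤ 7/13 ≈ 0.5385.


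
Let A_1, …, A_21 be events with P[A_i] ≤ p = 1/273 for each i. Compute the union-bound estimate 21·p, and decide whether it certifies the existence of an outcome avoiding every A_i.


Union bound: P[∪_{i=1}^{21} A_i] ≤ Σ_i P[A_i] ≤ 21·p = 21·(1/273) = 1/13.
Numerically: 1/13 ≈ 0.077.
Is 1/13 < 1? YES.
Since P[∪ A_i] ≤ 1/13 < 1, the complement has P[∩ A_i^c] ≥ 1 − 1/13 = 12/13 > 0, so some outcome avoids every A_i.

21·p = 1/13 ≈ 0.077; existence CERTIFIED by the union bound.


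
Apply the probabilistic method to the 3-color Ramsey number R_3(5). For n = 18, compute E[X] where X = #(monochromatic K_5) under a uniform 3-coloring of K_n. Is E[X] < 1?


E[X] = C(18, 5) · 3^{1 − 10} = 8568 · 3^{−9} = 8568/19683.
As a reduced fraction: E[X] = 952/2187 ≈ 0.4352995.
Is E[X] < 1? YES.
Since E[X] < 1, there exists a 3-coloring of K_{18} with no monochromatic K_5; hence R_3(5) > 18.

E[X] = 952/2187 ≈ 0.4352995; E[X] < 1, so R_3(5) > 18.


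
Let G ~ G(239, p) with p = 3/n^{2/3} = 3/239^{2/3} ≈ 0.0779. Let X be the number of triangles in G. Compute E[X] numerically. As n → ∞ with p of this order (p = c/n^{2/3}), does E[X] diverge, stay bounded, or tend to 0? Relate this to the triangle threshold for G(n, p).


Number of potential triangles: C(239, 3) = 2246839.
Each occurs with probability p³ ≈ (0.0779)³ ≈ 4.726808e-04.
By linearity: E[X] = C(239, 3)·p³ ≈ 2246839 · 4.726808e-04 ≈ 1062.0377.
Since α = 2/3 < 1, p = c/n^{2/3} ≫ 1/n is above the triangle threshold p ~ 1/n. Asymptotically E[X] ~ (c³/6)·n^{3(1−α)} = (3³/6)·n^{1} → ∞; triangles are abundant w.h.p.

E[X] ≈ 1062.0377; in regime p = Θ(1/n^{2/3}) E[X] diverges (above the triangle threshold p ~ 1/n).


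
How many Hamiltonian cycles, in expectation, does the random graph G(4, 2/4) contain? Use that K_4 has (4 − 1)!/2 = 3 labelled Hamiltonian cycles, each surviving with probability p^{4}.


K_4 has (4 − 1)!/2 = 3 labelled Hamiltonian cycles.
For each such Hamiltonian cycle H, let X_H = 1 if all 4 edges of H are present in G. Then P[X_H = 1] = p^{4} = (1/2)^{4} = 1/16.
By linearity: E[X] = Σ_H E[X_H] = 3 · p^{4} = 3 · 1/16 = 3/16.
Numerically: E[X] ≈ 0.1875.

E[X] = 3 · (1/2)^{4} = 3/16 ≈ 0.1875.


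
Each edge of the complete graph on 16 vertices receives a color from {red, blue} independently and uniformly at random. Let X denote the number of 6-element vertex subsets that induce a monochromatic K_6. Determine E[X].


Let X = Σ_S X_S over the C(16, 6) = 8008 subsets S of size 6, where X_S = 1 if the K_6 on S is monochromatic.
For a fixed S, the K_6 on S has C(6, 2) = 15 edges. P[all 15 edges red] = (1/2)^15, and likewise for blue, so P[monochromatic] = 2·(1/2)^15 = 2^{1 − 15} = 1/16384.
By linearity: E[X] = C(16, 6) · 2^{1 − 15} = 8008 · 1/16384 = 1001/2048.
Numerically: E[X] ≈ 0.4888.

E[X] = C(16,6)·2^(1−C(6,2)) = 1001/2048 ≈ 0.4888.


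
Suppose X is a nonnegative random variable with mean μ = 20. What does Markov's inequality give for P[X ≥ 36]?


μ = E[X] = 20, a = 36.
Markov: P[X ≥ 36] ≤ μ/a = (20)/36 = 5/9.
Numerically: ≈ 0.555556.
(Since a = 36 > μ = 20.000000, the bound 5/9 is < 1 and informative.)

P[X ≥ 36] ≤ 5/9 ≈ 0.555556.


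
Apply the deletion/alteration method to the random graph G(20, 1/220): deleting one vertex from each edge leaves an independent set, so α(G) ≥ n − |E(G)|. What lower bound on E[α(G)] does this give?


E[|E(G)|] = C(20, 2)·p = 190 · (1/220) = 19/22.
E[α(G)] ≥ n − E[|E(G)|] = 20 − 19/22 = 421/22.
Numerically: ≈ 19.136364.
(This is only a lower bound; the true E[α(G)] may be larger.)

E[α(G)] ≥ 421/22 ≈ 19.136364.


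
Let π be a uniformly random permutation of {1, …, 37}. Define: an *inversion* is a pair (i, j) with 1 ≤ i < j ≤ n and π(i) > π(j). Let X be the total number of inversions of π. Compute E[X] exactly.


Write X = Σ X_I over the C(37, 2) = 666 pairs i < j, with X_I the indicator of one inversion.
There are 666 indicators.
For each fixed pair i < j, the values π(i) and π(j) are two distinct elements of {1, …, 37} in uniformly random order; by symmetry P[π(i) > π(j)] = 1/2.
By linearity: E[X] = 666 · (1/2) = C(37, 2) · (1/2) = 666/2 = 333 ≈ 333.00000.

E[X] = 333 = 333.00000.


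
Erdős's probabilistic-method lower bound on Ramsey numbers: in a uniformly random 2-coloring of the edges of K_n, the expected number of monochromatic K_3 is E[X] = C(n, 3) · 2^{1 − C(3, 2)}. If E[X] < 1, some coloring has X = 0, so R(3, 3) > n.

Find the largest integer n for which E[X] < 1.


We need C(n, 3) · 2^{1 − 3} < 1, i.e. C(n, 3) < 2^{3 − 1} = 4.
Check values of n near the boundary:
  n = 3: C(3, 3) = 1; 1 < 4? YES
  n = 4: C(4, 3) = 4; 4 < 4? NO
  n = 5: C(5, 3) = 10; 10 < 4? NO
  n = 6: C(6, 3) = 20; 20 < 4? NO
The largest n with C(n, 3) < 4 is n = 3 (where E[X] = 1/4 ≈ 0.2500). Hence R(3, 3) > 3, i.e. R(3, 3) ≥ 4.

Largest n = 3; hence R(3, 3) > 3.


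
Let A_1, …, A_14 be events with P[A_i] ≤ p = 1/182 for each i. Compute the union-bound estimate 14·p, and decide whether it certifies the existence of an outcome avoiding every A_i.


Union bound: P[∪_{i=1}^{14} A_i] ≤ Σ_i P[A_i] ≤ 14·p = 14·(1/182) = 1/13.
Numerically: 1/13 ≈ 0.077.
Is 1/13 < 1? YES.
Since P[∪ A_i] ≤ 1/13 < 1, the complement has P[∩ A_i^c] ≥ 1 − 1/13 = 12/13 > 0, so some outcome avoids every A_i.

14·p = 1/13 ≈ 0.077; existence CERTIFIED by the union bound.


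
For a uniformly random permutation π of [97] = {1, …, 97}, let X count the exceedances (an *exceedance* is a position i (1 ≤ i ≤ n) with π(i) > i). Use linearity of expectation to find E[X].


Write X = Σ_{i=1}^{97} X_i, where X_i = 1_{π(i) > i}.
For each fixed i, π(i) is uniform over {1, …, 97} (marginal of a uniform permutation), so P[π(i) > i] = (n − i)/n. Summing: Σ_{i=1}^{97} (n − i)/n = (0 + 1 + … + 96)/97 = 97(97 − 1)/(2·97) = (97 − 1)/2.
Hence E[X] = Σ_{i=1}^{97} (97 − i)/97 = 48 ≈ 48.000.

E[X] = 48 = 48.000.


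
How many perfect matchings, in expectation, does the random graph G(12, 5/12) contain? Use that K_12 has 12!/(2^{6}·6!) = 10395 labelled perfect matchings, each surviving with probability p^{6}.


K_12 has 12!/(2^{6}·6!) = 10395 labelled perfect matchings.
For each such perfect matching H, let X_H = 1 if all 6 edges of H are present in G. Then P[X_H = 1] = p^{6} = (5/12)^{6} = 15625/2985984.
Summing the indicators: E[X] = Σ_H E[X_H] = 10395 · p^{6} = 10395 · 15625/2985984 = 6015625/110592.
Numerically: E[X] ≈ 54.39.

E[X] = 10395 · (5/12)^{6} = 6015625/110592 ≈ 54.39.


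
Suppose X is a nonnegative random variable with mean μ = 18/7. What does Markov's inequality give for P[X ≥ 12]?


μ = E[X] = 18/7, a = 12.
Markov: P[X ≥ 12] ≤ μ/a = (18/7)/12 = 3/14.
Numerically: ≈ 0.214.
(Since a = 12 > μ = 2.571, the bound 3/14 is < 1 and informative.)

P[X ≥ 12] ≤ 3/14 ≈ 0.214.


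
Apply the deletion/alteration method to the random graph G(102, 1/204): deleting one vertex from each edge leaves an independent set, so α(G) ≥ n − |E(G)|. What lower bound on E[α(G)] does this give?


E[|E(G)|] = C(102, 2)·p = 5151 · (1/204) = 101/4.
E[α(G)] ≥ n − E[|E(G)|] = 102 − 101/4 = 307/4.
Numerically: ≈ 76.750.
(This is only a lower bound; the true E[α(G)] may be larger.)

E[α(G)] ≥ 307/4 ≈ 76.750.


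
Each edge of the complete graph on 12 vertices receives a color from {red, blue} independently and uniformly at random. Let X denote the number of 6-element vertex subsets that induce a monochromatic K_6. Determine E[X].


Let X = Σ_S X_S over the C(12, 6) = 924 subsets S of size 6, where X_S = 1 if the K_6 on S is monochromatic.
For a fixed S, the K_6 on S has C(6, 2) = 15 edges. P[all 15 edges red] = (1/2)^15, and likewise for blue, so P[monochromatic] = 2·(1/2)^15 = 2^{1 − 15} = 1/16384.
By linearity of expectation: E[X] = C(12, 6) · 2^{1 − 15} = 924 · 1/16384 = 231/4096.
Numerically: E[X] ≈ 0.056.

E[X] = C(12,6)·2^(1−C(6,2)) = 231/4096 ≈ 0.056.


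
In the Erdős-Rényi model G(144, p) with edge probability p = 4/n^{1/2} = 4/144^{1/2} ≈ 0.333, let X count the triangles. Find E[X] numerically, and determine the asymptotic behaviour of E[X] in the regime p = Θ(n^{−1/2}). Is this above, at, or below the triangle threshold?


Number of potential triangles: C(144, 3) = 487344.
Each occurs with probability p³ ≈ (0.333)³ ≈ 3.70370e-02.
By linearity: E[X] = C(144, 3)·p³ ≈ 487344 · 3.70370e-02 ≈ 18049.778.
Since α = 1/2 < 1, p = c/n^{1/2} ≫ 1/n is above the triangle threshold p ~ 1/n. Asymptotically E[X] ~ (c³/6)·n^{3(1−α)} = (4³/6)·n^{1.5} → ∞; triangles are abundant w.h.p.

E[X] ≈ 18049.778; in regime p = Θ(1/n^{1/2}) E[X] diverges (above the triangle threshold p ~ 1/n).


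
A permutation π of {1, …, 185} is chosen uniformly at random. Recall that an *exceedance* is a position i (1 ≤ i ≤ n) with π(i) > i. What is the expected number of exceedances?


Write X = Σ_{i=1}^{185} X_i, where X_i = 1_{π(i) > i}.
For each fixed i, π(i) is uniform over {1, …, 185} (marginal of a uniform permutation), so P[π(i) > i] = (n − i)/n. Summing: Σ_{i=1}^{185} (n − i)/n = (0 + 1 + … + 184)/185 = 185(185 − 1)/(2·185) = (185 − 1)/2.
Hence E[X] = Σ_{i=1}^{185} (185 − i)/185 = 92 ≈ 92.000.

E[X] = 92 = 92.000.


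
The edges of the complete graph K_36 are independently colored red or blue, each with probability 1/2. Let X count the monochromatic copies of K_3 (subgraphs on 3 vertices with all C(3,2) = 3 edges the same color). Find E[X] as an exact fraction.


Let X = Σ_S X_S over the C(36, 3) = 7140 subsets S of size 3, where X_S = 1 if the K_3 on S is monochromatic.
For a fixed S, the K_3 on S has C(3, 2) = 3 edges. P[all 3 edges red] = (1/2)^3, and likewise for blue, so P[monochromatic] = 2·(1/2)^3 = 2^{1 − 3} = 1/4.
By linearity: E[X] = C(36, 3) · 2^{1 − 3} = 7140 · 1/4 = 1785.
Numerically: E[X] ≈ 1785.0000.

E[X] = C(36,3)·2^(1−C(3,2)) = 1785 ≈ 1785.0000.


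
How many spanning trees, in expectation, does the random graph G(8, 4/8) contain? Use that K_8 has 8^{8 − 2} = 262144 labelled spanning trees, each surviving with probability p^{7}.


K_8 has 8^{8 − 2} = 262144 labelled spanning trees.
For each such spanning tree H, let X_H = 1 if all 7 edges of H are present in G. Then P[X_H = 1] = p^{7} = (1/2)^{7} = 1/128.
Summing the indicators: E[X] = Σ_H E[X_H] = 262144 · p^{7} = 262144 · 1/128 = 2048.
Numerically: E[X] ≈ 2048.

E[X] = 262144 · (1/2)^{7} = 2048 ≈ 2048.


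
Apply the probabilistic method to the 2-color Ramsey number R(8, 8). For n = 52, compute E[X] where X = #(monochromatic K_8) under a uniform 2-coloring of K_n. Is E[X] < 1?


E[X] = C(52, 8) · 2^{1 − 28} = 752538150 · 2^{−27} = 752538150/134217728.
As a reduced fraction: E[X] = 376269075/67108864 ≈ 5.6068461.
Is E[X] < 1? NO.
Since E[X] ≥ 1, the first-moment bound is inconclusive at n = 52; it does NOT by itself certify R(8, 8) > 52.

E[X] = 376269075/67108864 ≈ 5.6068461; E[X] ≥ 1; first-moment method inconclusive here.


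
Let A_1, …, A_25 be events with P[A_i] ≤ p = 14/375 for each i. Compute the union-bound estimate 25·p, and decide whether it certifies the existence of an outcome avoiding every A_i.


Union bound: P[∪_{i=1}^{25} A_i] ≤ Σ_i P[A_i] ≤ 25·p = 25·(14/375) = 14/15.
Numerically: 14/15 ≈ 0.9333.
Is 14/15 < 1? YES.
Since P[∪ A_i] ≤ 14/15 < 1, the complement has P[∩ A_i^c] ≥ 1 − 14/15 = 1/15 > 0, so some outcome avoids every A_i.

25·p = 14/15 ≈ 0.9333; existence CERTIFIED by the union bound.


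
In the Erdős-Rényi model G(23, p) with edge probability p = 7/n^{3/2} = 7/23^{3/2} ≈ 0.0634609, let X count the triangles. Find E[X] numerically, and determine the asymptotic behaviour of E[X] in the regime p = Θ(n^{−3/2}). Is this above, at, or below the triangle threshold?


Number of potential triangles: C(23, 3) = 1771.
Each occurs with probability p³ ≈ (0.0634609)³ ≈ 2.55575287e-04.
By linearity: E[X] = C(23, 3)·p³ ≈ 1771 · 2.55575287e-04 ≈ 0.452624.
Since α = 3/2 > 1, p = c/n^{3/2} = o(1/n) is below the triangle threshold p ~ 1/n. Asymptotically E[X] ~ (c³/6)·n^{3(1−α)} = (7³/6)·n^{-1.5} → 0, so by Markov's inequality G has no triangles w.h.p.

E[X] ≈ 0.452624; in regime p = Θ(1/n^{3/2}) E[X] tends to 0 (below the triangle threshold p ~ 1/n).


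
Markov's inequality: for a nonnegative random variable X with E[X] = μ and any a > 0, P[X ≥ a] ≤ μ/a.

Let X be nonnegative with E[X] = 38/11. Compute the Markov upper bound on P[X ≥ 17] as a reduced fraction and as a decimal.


μ = E[X] = 38/11, a = 17.
Markov: P[X ≥ 17] ≤ μ/a = (38/11)/17 = 38/187.
Numerically: ≈ 0.20321.
(Since a = 17 > μ = 3.45455, the bound 38/187 is < 1 and informative.)

P[X ≥ 17] ≤ 38/187 ≈ 0.20321.


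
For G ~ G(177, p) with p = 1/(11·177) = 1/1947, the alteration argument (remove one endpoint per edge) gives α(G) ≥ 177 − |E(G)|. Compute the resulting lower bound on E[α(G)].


E[|E(G)|] = C(177, 2)·p = 15576 · (1/1947) = 8.
E[α(G)] ≥ n − E[|E(G)|] = 177 − 8 = 169.
Numerically: ≈ 169.000.
(This is only a lower bound; the true E[α(G)] may be larger.)

E[α(G)] ≥ 169 ≈ 169.000.


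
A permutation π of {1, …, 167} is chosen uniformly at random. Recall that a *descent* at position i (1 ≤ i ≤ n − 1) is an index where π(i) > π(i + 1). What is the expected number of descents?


Write X = Σ X_I over i = 1, …, 166, with X_I the indicator of one descent.
There are 166 indicators.
For each fixed i, the pair (π(i), π(i+1)) is a uniformly random ordered pair of distinct values from {1, …, 167}; by symmetry P[π(i) > π(i+1)] = 1/2.
By linearity: E[X] = 166 · (1/2) = (167 − 1) · (1/2) = 83 ≈ 83.000000.

E[X] = 83 = 83.000000.


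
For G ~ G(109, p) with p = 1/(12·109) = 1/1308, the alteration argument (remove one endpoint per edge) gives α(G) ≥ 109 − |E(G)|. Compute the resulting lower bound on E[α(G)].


E[|E(G)|] = C(109, 2)·p = 5886 · (1/1308) = 9/2.
E[α(G)] ≥ n − E[|E(G)|] = 109 − 9/2 = 209/2.
Numerically: ≈ 104.500000.
(This is only a lower bound; the true E[α(G)] may be larger.)

E[α(G)] ≥ 209/2 ≈ 104.500000.


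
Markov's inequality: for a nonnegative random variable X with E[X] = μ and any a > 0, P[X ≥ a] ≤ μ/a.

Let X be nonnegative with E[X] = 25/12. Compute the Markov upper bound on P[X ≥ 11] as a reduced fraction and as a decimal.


μ = E[X] = 25/12, a = 11.
Markov: P[X ≥ 11] ≤ μ/a = (25/12)/11 = 25/132.
Numerically: ≈ 0.189.
(Since a = 11 > μ = 2.083, the bound 25/132 is < 1 and informative.)

P[X ≥ 11] ≤ 25/132 ≈ 0.189.


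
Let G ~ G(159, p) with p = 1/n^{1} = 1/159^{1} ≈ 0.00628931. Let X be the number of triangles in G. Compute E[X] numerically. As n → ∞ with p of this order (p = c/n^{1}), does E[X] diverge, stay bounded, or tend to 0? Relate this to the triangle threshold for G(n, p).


Number of potential triangles: C(159, 3) = 657359.
Each occurs with probability p³ ≈ (0.00628931)³ ≈ 2.48776084e-07.
By linearity: E[X] = C(159, 3)·p³ ≈ 657359 · 2.48776084e-07 ≈ 0.163535.
Here α = 1, so p = 1/n is exactly at the triangle threshold p ~ 1/n. Asymptotically E[X] → c³/6 = 1³/6 = 1/6 ≈ 0.166667, a bounded constant. In this regime the triangle count is asymptotically Poisson(c³/6).

E[X] ≈ 0.163535; in regime p = Θ(1/n^{1}) E[X] stays bounded (at the triangle threshold p ~ 1/n).


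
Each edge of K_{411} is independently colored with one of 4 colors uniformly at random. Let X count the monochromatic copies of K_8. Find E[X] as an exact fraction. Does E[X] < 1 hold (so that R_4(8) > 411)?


E[X] = C(411, 8) · 4^{1 − 28} = 18855821462126715 · 4^{−27} = 18855821462126715/18014398509481984.
As a reduced fraction: E[X] = 18855821462126715/18014398509481984 ≈ 1.047.
Is E[X] < 1? NO.
Since E[X] ≥ 1, the first-moment bound is inconclusive at n = 411; it does NOT by itself certify R_4(8) > 411.

E[X] = 18855821462126715/18014398509481984 ≈ 1.047; E[X] ≥ 1; first-moment method inconclusive here.


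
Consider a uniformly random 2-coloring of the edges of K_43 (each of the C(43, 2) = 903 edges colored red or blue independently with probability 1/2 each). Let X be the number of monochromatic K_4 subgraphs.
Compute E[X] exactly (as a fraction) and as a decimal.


Let X = Σ_S X_S over the C(43, 4) = 123410 subsets S of size 4, where X_S = 1 if the K_4 on S is monochromatic.
For a fixed S, the K_4 on S has C(4, 2) = 6 edges. P[all 6 edges red] = (1/2)^6, and likewise for blue, so P[monochromatic] = 2·(1/2)^6 = 2^{1 − 6} = 1/32.
By linearity: E[X] = C(43, 4) · 2^{1 − 6} = 123410 · 1/32 = 61705/16.
Numerically: E[X] ≈ 3856.5625.

E[X] = C(43,4)·2^(1−C(4,2)) = 61705/16 ≈ 3856.5625.


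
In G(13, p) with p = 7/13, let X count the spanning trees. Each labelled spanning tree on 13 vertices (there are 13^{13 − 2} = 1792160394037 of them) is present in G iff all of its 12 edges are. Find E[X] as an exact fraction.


K_13 has 13^{13 − 2} = 1792160394037 labelled spanning trees.
For each such spanning tree H, let X_H = 1 if all 12 edges of H are present in G. Then P[X_H = 1] = p^{12} = (7/13)^{12} = 13841287201/23298085122481.
By linearity of expectation: E[X] = Σ_H E[X_H] = 1792160394037 · p^{12} = 1792160394037 · 13841287201/23298085122481 = 13841287201/13.
Numerically: E[X] ≈ 1.06e+09.

E[X] = 1792160394037 · (7/13)^{12} = 13841287201/13 ≈ 1.06e+09.


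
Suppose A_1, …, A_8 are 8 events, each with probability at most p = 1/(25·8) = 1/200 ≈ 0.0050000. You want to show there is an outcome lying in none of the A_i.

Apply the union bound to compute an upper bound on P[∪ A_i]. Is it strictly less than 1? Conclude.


Union bound: P[∪_{i=1}^{8} A_i] ≤ Σ_i P[A_i] ≤ 8·p = 8·(1/200) = 1/25.
Numerically: 1/25 ≈ 0.0400000.
Is 1/25 < 1? YES.
Since P[∪ A_i] ≤ 1/25 < 1, the complement has P[∩ A_i^c] ≥ 1 − 1/25 = 24/25 > 0, so some outcome avoids every A_i.

8·p = 1/25 ≈ 0.0400000; existence CERTIFIED by the union bound.


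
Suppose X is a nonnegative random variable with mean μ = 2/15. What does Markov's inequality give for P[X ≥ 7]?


μ = E[X] = 2/15, a = 7.
Markov: P[X ≥ 7] ≤ μ/a = (2/15)/7 = 2/105.
Numerically: ≈ 0.019048.
(Since a = 7 > μ = 0.133333, the bound 2/105 is < 1 and informative.)

P[X ≥ 7] ≤ 2/105 ≈ 0.019048.


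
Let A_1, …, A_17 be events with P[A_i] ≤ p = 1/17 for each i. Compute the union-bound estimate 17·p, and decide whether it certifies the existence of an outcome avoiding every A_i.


Union bound: P[∪_{i=1}^{17} A_i] ≤ Σ_i P[A_i] ≤ 17·p = 17·(1/17) = 1.
Numerically: 1 ≈ 1.000.
Is 1 < 1? NO.
Since the bound 1 is ≥ 1, the union bound is uninformative here; it does NOT by itself certify existence.

17·p = 1 ≈ 1.000; existence NOT certified by the union bound.


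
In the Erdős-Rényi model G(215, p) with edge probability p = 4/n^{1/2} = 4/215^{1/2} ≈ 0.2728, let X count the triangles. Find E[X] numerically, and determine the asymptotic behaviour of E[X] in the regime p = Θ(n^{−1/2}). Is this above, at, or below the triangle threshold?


Number of potential triangles: C(215, 3) = 1633355.
Each occurs with probability p³ ≈ (0.2728)³ ≈ 2.030123e-02.
By linearity: E[X] = C(215, 3)·p³ ≈ 1633355 · 2.030123e-02 ≈ 33159.1104.
Since α = 1/2 < 1, p = c/n^{1/2} ≫ 1/n is above the triangle threshold p ~ 1/n. Asymptotically E[X] ~ (c³/6)·n^{3(1−α)} = (4³/6)·n^{1.5} → ∞; triangles are abundant w.h.p.

E[X] ≈ 33159.1104; in regime p = Θ(1/n^{1/2}) E[X] diverges (above the triangle threshold p ~ 1/n).


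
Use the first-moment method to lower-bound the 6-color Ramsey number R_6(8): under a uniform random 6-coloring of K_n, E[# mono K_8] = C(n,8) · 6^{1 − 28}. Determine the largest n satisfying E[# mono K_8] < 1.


We need C(n, 8) · 6^{1 − 28} < 1, i.e. C(n, 8) < 6^{28 − 1} = 1023490369077469249536.
Check values of n near the boundary:
  n = 1592: C(1592, 8) = 1005480414540892933435; 1005480414540892933435 < 1023490369077469249536? YES
  n = 1593: C(1593, 8) = 1010555394551193970323; 1010555394551193970323 < 1023490369077469249536? YES
  n = 1594: C(1594, 8) = 1015652773590544255167; 1015652773590544255167 < 1023490369077469249536? YES
  n = 1595: C(1595, 8) = 1020772636343363633895; 1020772636343363633895 < 1023490369077469249536? YES
  n = 1596: C(1596, 8) = 1025915067760710553965; 1025915067760710553965 < 1023490369077469249536? NO
The largest n with C(n, 8) < 1023490369077469249536 is n = 1595 (where E[X] = 113419181815929292655/113721152119718805504 ≈ 0.9973). Hence R_6(8) > 1595, i.e. R_6(8) ≥ 1596.

Largest n = 1595; hence R_6(8) > 1595.


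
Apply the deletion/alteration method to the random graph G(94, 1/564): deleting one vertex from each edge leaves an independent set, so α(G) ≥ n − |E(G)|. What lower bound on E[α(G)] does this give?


E[|E(G)|] = C(94, 2)·p = 4371 · (1/564) = 31/4.
E[α(G)] ≥ n − E[|E(G)|] = 94 − 31/4 = 345/4.
Numerically: ≈ 86.25000.
(This is only a lower bound; the true E[α(G)] may be larger.)

E[α(G)] ≥ 345/4 ≈ 86.25000.


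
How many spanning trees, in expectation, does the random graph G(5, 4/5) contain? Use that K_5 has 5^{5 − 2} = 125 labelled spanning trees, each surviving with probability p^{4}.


K_5 has 5^{5 − 2} = 125 labelled spanning trees.
For each such spanning tree H, let X_H = 1 if all 4 edges of H are present in G. Then P[X_H = 1] = p^{4} = (4/5)^{4} = 256/625.
By linearity of expectation: E[X] = Σ_H E[X_H] = 125 · p^{4} = 125 · 256/625 = 256/5.
Numerically: E[X] ≈ 51.2.

E[X] = 125 · (4/5)^{4} = 256/5 ≈ 51.2.


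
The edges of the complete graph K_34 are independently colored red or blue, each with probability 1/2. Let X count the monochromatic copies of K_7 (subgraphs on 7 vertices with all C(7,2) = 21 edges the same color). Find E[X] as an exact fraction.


Let X = Σ_S X_S over the C(34, 7) = 5379616 subsets S of size 7, where X_S = 1 if the K_7 on S is monochromatic.
For a fixed S, the K_7 on S has C(7, 2) = 21 edges. P[all 21 edges red] = (1/2)^21, and likewise for blue, so P[monochromatic] = 2·(1/2)^21 = 2^{1 − 21} = 1/1048576.
By linearity: E[X] = C(34, 7) · 2^{1 − 21} = 5379616 · 1/1048576 = 168113/32768.
Numerically: E[X] ≈ 5.130.

E[X] = C(34,7)·2^(1−C(7,2)) = 168113/32768 ≈ 5.130.


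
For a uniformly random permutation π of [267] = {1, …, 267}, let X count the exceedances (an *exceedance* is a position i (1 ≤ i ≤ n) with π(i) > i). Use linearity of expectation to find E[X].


Write X = Σ_{i=1}^{267} X_i, where X_i = 1_{π(i) > i}.
For each fixed i, π(i) is uniform over {1, …, 267} (marginal of a uniform permutation), so P[π(i) > i] = (n − i)/n. Summing: Σ_{i=1}^{267} (n − i)/n = (0 + 1 + … + 266)/267 = 267(267 − 1)/(2·267) = (267 − 1)/2.
Hence E[X] = Σ_{i=1}^{267} (267 − i)/267 = 133 ≈ 133.000000.

E[X] = 133 = 133.000000.


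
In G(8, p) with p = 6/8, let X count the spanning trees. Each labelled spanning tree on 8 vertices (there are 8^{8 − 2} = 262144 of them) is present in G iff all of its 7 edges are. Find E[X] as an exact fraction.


K_8 has 8^{8 − 2} = 262144 labelled spanning trees.
For each such spanning tree H, let X_H = 1 if all 7 edges of H are present in G. Then P[X_H = 1] = p^{7} = (3/4)^{7} = 2187/16384.
Summing the indicators: E[X] = Σ_H E[X_H] = 262144 · p^{7} = 262144 · 2187/16384 = 34992.
Numerically: E[X] ≈ 3.499e+04.

E[X] = 262144 · (3/4)^{7} = 34992 ≈ 3.499e+04.


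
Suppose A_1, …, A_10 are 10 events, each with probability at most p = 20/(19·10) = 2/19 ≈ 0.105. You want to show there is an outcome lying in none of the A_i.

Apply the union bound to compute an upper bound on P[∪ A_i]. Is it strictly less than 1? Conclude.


Union bound: P[∪_{i=1}^{10} A_i] ≤ Σ_i P[A_i] ≤ 10·p = 10·(2/19) = 20/19.
Numerically: 20/19 ≈ 1.053.
Is 20/19 < 1? NO.
Since the bound 20/19 is ≥ 1, the union bound is uninformative here; it does NOT by itself certify existence.

10·p = 20/19 ≈ 1.053; existence NOT certified by the union bound.


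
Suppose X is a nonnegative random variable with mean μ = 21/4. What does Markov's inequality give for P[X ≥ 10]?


μ = E[X] = 21/4, a = 10.
Markov: P[X ≥ 10] ≤ μ/a = (21/4)/10 = 21/40.
Numerically: ≈ 0.525.
(Since a = 10 > μ = 5.250, the bound 21/40 is < 1 and informative.)

P[X ≥ 10] ≤ 21/40 ≈ 0.525.


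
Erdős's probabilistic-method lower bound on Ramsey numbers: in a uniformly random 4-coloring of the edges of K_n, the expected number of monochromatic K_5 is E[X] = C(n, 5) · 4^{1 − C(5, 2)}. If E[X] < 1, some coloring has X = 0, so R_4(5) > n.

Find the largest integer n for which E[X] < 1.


We need C(n, 5) · 4^{1 − 10} < 1, i.e. C(n, 5) < 4^{10 − 1} = 262144.
Check values of n near the boundary:
  n = 30: C(30, 5) = 142506; 142506 < 262144? YES
  n = 31: C(31, 5) = 169911; 169911 < 262144? YES
  n = 32: C(32, 5) = 201376; 201376 < 262144? YES
  n = 33: C(33, 5) = 237336; 237336 < 262144? YES
  n = 34: C(34, 5) = 278256; 278256 < 262144? NO
  n = 35: C(35, 5) = 324632; 324632 < 262144? NO
The largest n with C(n, 5) < 262144 is n = 33 (where E[X] = 29667/32768 ≈ 0.905365). Hence R_4(5) > 33, i.e. R_4(5) ≥ 34.

Largest n = 33; hence R_4(5) > 33.


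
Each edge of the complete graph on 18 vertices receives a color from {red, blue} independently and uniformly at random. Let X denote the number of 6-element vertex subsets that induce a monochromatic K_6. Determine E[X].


Let X = Σ_S X_S over the C(18, 6) = 18564 subsets S of size 6, where X_S = 1 if the K_6 on S is monochromatic.
For a fixed S, the K_6 on S has C(6, 2) = 15 edges. P[all 15 edges red] = (1/2)^15, and likewise for blue, so P[monochromatic] = 2·(1/2)^15 = 2^{1 − 15} = 1/16384.
By linearity of expectation: E[X] = C(18, 6) · 2^{1 − 15} = 18564 · 1/16384 = 4641/4096.
Numerically: E[X] ≈ 1.133.

E[X] = C(18,6)·2^(1−C(6,2)) = 4641/4096 ≈ 1.133.


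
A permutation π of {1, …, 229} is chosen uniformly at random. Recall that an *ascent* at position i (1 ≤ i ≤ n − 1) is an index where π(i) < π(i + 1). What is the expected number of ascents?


Write X = Σ X_I over i = 1, …, 228, with X_I the indicator of one ascent.
There are 228 indicators.
For each fixed i, the pair (π(i), π(i+1)) is a uniformly random ordered pair of distinct values from {1, …, 229}; by symmetry P[π(i) < π(i+1)] = 1/2.
By linearity: E[X] = 228 · (1/2) = (229 − 1) · (1/2) = 114 ≈ 114.000000.

E[X] = 114 = 114.000000.


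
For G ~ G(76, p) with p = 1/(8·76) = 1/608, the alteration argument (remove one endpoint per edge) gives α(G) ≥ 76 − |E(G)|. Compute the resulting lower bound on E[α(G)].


E[|E(G)|] = C(76, 2)·p = 2850 · (1/608) = 75/16.
E[α(G)] ≥ n − E[|E(G)|] = 76 − 75/16 = 1141/16.
Numerically: ≈ 71.31250.
(This is only a lower bound; the true E[α(G)] may be larger.)

E[α(G)] ≥ 1141/16 ≈ 71.31250.


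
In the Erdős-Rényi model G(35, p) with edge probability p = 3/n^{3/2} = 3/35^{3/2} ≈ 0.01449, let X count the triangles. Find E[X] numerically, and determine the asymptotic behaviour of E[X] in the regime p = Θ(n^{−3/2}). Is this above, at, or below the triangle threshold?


Number of potential triangles: C(35, 3) = 6545.
Each occurs with probability p³ ≈ (0.01449)³ ≈ 3.041288e-06.
By linearity: E[X] = C(35, 3)·p³ ≈ 6545 · 3.041288e-06 ≈ 0.0199.
Since α = 3/2 > 1, p = c/n^{3/2} = o(1/n) is below the triangle threshold p ~ 1/n. Asymptotically E[X] ~ (c³/6)·n^{3(1−α)} = (3³/6)·n^{-1.5} → 0, so by Markov's inequality G has no triangles w.h.p.

E[X] ≈ 0.0199; in regime p = Θ(1/n^{3/2}) E[X] tends to 0 (below the triangle threshold p ~ 1/n).


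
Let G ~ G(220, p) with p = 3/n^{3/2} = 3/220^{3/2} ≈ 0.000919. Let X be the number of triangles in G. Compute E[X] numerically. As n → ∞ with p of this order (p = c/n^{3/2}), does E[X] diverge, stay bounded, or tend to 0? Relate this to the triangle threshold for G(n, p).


Number of potential triangles: C(220, 3) = 1750540.
Each occurs with probability p³ ≈ (0.000919)³ ≈ 7.77073e-10.
By linearity: E[X] = C(220, 3)·p³ ≈ 1750540 · 7.77073e-10 ≈ 0.001.
Since α = 3/2 > 1, p = c/n^{3/2} = o(1/n) is below the triangle threshold p ~ 1/n. Asymptotically E[X] ~ (c³/6)·n^{3(1−α)} = (3³/6)·n^{-1.5} → 0, so by Markov's inequality G has no triangles w.h.p.

E[X] ≈ 0.001; in regime p = Θ(1/n^{3/2}) E[X] tends to 0 (below the triangle threshold p ~ 1/n).


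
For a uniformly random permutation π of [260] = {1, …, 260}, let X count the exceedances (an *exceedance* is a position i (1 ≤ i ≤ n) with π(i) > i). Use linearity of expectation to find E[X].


Write X = Σ_{i=1}^{260} X_i, where X_i = 1_{π(i) > i}.
For each fixed i, π(i) is uniform over {1, …, 260} (marginal of a uniform permutation), so P[π(i) > i] = (n − i)/n. Summing: Σ_{i=1}^{260} (n − i)/n = (0 + 1 + … + 259)/260 = 260(260 − 1)/(2·260) = (260 − 1)/2.
Hence E[X] = Σ_{i=1}^{260} (260 − i)/260 = 259/2 ≈ 129.50000.

E[X] = 259/2 = 129.50000.


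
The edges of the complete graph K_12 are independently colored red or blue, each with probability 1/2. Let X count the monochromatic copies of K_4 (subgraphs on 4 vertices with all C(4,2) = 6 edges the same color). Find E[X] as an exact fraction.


Let X = Σ_S X_S over the C(12, 4) = 495 subsets S of size 4, where X_S = 1 if the K_4 on S is monochromatic.
For a fixed S, the K_4 on S has C(4, 2) = 6 edges. P[all 6 edges red] = (1/2)^6, and likewise for blue, so P[monochromatic] = 2·(1/2)^6 = 2^{1 − 6} = 1/32.
By linearity: E[X] = C(12, 4) · 2^{1 − 6} = 495 · 1/32 = 495/32.
Numerically: E[X] ≈ 15.469.

E[X] = C(12,4)·2^(1−C(4,2)) = 495/32 ≈ 15.469.


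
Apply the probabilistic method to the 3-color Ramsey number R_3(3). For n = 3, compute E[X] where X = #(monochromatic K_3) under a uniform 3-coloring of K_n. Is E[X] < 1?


E[X] = C(3, 3) · 3^{1 − 3} = 1 · 3^{−2} = 1/9.
As a reduced fraction: E[X] = 1/9 ≈ 0.11111.
Is E[X] < 1? YES.
Since E[X] < 1, there exists a 3-coloring of K_{3} with no monochromatic K_3; hence R_3(3) > 3.

E[X] = 1/9 ≈ 0.11111; E[X] < 1, so R_3(3) > 3.


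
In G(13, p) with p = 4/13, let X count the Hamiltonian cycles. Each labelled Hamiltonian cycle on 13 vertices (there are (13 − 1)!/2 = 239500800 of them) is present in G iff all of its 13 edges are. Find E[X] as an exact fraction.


K_13 has (13 − 1)!/2 = 239500800 labelled Hamiltonian cycles.
For each such Hamiltonian cycle H, let X_H = 1 if all 13 edges of H are present in G. Then P[X_H = 1] = p^{13} = (4/13)^{13} = 67108864/302875106592253.
Summing the indicators: E[X] = Σ_H E[X_H] = 239500800 · p^{13} = 239500800 · 67108864/302875106592253 = 16072626615091200/302875106592253.
Numerically: E[X] ≈ 53.0668.

E[X] = 239500800 · (4/13)^{13} = 16072626615091200/302875106592253 ≈ 53.0668.
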